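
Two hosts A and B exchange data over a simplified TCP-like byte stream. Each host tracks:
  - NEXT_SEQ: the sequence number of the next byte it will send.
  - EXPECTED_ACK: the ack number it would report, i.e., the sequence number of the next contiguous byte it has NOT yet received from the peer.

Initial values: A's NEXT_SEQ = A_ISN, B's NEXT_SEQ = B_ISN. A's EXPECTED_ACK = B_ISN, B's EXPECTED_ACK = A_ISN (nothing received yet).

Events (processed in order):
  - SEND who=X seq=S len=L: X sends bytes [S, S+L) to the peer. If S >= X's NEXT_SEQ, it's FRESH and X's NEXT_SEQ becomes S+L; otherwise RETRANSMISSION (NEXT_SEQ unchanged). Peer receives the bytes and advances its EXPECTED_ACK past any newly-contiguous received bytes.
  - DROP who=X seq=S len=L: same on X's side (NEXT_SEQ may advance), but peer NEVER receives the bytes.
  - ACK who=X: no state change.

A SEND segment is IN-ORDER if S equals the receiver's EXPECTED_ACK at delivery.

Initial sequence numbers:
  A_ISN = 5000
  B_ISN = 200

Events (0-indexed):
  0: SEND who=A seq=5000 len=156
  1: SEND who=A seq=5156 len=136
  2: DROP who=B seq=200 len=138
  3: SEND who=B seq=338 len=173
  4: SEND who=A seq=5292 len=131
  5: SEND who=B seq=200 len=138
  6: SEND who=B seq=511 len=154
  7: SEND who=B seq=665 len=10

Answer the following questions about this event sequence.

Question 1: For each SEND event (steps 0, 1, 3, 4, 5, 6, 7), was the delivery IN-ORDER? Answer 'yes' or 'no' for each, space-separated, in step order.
Step 0: SEND seq=5000 -> in-order
Step 1: SEND seq=5156 -> in-order
Step 3: SEND seq=338 -> out-of-order
Step 4: SEND seq=5292 -> in-order
Step 5: SEND seq=200 -> in-order
Step 6: SEND seq=511 -> in-order
Step 7: SEND seq=665 -> in-order

Answer: yes yes no yes yes yes yes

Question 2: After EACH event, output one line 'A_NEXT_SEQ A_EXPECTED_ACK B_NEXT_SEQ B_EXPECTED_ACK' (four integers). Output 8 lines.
5156 200 200 5156
5292 200 200 5292
5292 200 338 5292
5292 200 511 5292
5423 200 511 5423
5423 511 511 5423
5423 665 665 5423
5423 675 675 5423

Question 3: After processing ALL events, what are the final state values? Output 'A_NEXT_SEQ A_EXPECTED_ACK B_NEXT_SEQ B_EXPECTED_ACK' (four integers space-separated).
Answer: 5423 675 675 5423

Derivation:
After event 0: A_seq=5156 A_ack=200 B_seq=200 B_ack=5156
After event 1: A_seq=5292 A_ack=200 B_seq=200 B_ack=5292
After event 2: A_seq=5292 A_ack=200 B_seq=338 B_ack=5292
After event 3: A_seq=5292 A_ack=200 B_seq=511 B_ack=5292
After event 4: A_seq=5423 A_ack=200 B_seq=511 B_ack=5423
After event 5: A_seq=5423 A_ack=511 B_seq=511 B_ack=5423
After event 6: A_seq=5423 A_ack=665 B_seq=665 B_ack=5423
After event 7: A_seq=5423 A_ack=675 B_seq=675 B_ack=5423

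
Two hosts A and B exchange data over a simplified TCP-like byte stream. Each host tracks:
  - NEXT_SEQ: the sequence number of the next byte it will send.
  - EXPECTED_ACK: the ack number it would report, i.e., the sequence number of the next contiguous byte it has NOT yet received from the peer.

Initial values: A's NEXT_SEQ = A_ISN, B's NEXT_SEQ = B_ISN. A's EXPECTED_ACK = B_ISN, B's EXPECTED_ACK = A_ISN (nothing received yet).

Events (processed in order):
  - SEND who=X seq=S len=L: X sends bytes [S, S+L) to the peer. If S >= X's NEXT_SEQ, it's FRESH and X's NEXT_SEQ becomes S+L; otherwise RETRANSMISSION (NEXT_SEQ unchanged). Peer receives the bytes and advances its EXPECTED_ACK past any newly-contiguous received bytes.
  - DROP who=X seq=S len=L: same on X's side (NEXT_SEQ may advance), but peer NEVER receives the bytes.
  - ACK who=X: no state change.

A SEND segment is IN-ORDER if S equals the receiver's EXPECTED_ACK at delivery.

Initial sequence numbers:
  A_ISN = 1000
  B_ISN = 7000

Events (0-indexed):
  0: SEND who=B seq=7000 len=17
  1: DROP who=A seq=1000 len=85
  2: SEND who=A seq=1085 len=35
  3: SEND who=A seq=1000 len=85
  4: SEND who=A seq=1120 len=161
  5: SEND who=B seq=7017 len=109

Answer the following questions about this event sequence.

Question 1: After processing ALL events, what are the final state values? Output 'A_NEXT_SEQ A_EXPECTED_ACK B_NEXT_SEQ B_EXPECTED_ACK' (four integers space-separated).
After event 0: A_seq=1000 A_ack=7017 B_seq=7017 B_ack=1000
After event 1: A_seq=1085 A_ack=7017 B_seq=7017 B_ack=1000
After event 2: A_seq=1120 A_ack=7017 B_seq=7017 B_ack=1000
After event 3: A_seq=1120 A_ack=7017 B_seq=7017 B_ack=1120
After event 4: A_seq=1281 A_ack=7017 B_seq=7017 B_ack=1281
After event 5: A_seq=1281 A_ack=7126 B_seq=7126 B_ack=1281

Answer: 1281 7126 7126 1281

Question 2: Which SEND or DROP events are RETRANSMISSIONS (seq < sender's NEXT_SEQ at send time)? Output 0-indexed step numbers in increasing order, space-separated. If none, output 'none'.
Step 0: SEND seq=7000 -> fresh
Step 1: DROP seq=1000 -> fresh
Step 2: SEND seq=1085 -> fresh
Step 3: SEND seq=1000 -> retransmit
Step 4: SEND seq=1120 -> fresh
Step 5: SEND seq=7017 -> fresh

Answer: 3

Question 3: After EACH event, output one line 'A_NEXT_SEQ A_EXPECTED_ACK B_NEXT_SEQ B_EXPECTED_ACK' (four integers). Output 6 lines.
1000 7017 7017 1000
1085 7017 7017 1000
1120 7017 7017 1000
1120 7017 7017 1120
1281 7017 7017 1281
1281 7126 7126 1281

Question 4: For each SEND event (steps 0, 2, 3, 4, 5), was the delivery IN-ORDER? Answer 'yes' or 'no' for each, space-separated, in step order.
Step 0: SEND seq=7000 -> in-order
Step 2: SEND seq=1085 -> out-of-order
Step 3: SEND seq=1000 -> in-order
Step 4: SEND seq=1120 -> in-order
Step 5: SEND seq=7017 -> in-order

Answer: yes no yes yes yes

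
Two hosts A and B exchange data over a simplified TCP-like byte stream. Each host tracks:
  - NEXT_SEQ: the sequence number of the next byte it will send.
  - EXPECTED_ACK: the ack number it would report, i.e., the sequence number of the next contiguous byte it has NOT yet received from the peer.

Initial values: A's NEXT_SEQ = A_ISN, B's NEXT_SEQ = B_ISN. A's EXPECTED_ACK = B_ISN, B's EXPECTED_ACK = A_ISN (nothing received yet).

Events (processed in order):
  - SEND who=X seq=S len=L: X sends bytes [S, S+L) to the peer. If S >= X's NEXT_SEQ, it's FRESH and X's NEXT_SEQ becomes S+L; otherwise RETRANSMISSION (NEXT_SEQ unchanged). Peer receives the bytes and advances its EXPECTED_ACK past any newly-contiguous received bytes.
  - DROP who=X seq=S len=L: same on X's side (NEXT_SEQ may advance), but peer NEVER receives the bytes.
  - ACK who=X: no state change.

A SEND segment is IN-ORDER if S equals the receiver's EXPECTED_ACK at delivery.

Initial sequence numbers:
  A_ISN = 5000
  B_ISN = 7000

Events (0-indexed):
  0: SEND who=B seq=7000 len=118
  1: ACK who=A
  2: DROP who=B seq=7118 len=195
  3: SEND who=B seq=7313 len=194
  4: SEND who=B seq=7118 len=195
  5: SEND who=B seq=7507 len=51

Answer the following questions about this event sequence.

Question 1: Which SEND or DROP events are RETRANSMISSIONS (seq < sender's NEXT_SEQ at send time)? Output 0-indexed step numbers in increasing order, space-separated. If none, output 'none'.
Answer: 4

Derivation:
Step 0: SEND seq=7000 -> fresh
Step 2: DROP seq=7118 -> fresh
Step 3: SEND seq=7313 -> fresh
Step 4: SEND seq=7118 -> retransmit
Step 5: SEND seq=7507 -> fresh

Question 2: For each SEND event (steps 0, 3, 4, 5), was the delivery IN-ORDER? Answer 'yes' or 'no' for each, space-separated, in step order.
Answer: yes no yes yes

Derivation:
Step 0: SEND seq=7000 -> in-order
Step 3: SEND seq=7313 -> out-of-order
Step 4: SEND seq=7118 -> in-order
Step 5: SEND seq=7507 -> in-order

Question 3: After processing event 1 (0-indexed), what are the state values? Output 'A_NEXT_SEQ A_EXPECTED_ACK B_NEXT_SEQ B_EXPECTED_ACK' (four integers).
After event 0: A_seq=5000 A_ack=7118 B_seq=7118 B_ack=5000
After event 1: A_seq=5000 A_ack=7118 B_seq=7118 B_ack=5000

5000 7118 7118 5000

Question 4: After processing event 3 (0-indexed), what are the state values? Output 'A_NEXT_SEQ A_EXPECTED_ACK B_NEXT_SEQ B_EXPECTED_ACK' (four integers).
After event 0: A_seq=5000 A_ack=7118 B_seq=7118 B_ack=5000
After event 1: A_seq=5000 A_ack=7118 B_seq=7118 B_ack=5000
After event 2: A_seq=5000 A_ack=7118 B_seq=7313 B_ack=5000
After event 3: A_seq=5000 A_ack=7118 B_seq=7507 B_ack=5000

5000 7118 7507 5000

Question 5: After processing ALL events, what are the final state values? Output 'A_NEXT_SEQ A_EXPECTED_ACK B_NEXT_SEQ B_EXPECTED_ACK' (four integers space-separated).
Answer: 5000 7558 7558 5000

Derivation:
After event 0: A_seq=5000 A_ack=7118 B_seq=7118 B_ack=5000
After event 1: A_seq=5000 A_ack=7118 B_seq=7118 B_ack=5000
After event 2: A_seq=5000 A_ack=7118 B_seq=7313 B_ack=5000
After event 3: A_seq=5000 A_ack=7118 B_seq=7507 B_ack=5000
After event 4: A_seq=5000 A_ack=7507 B_seq=7507 B_ack=5000
After event 5: A_seq=5000 A_ack=7558 B_seq=7558 B_ack=5000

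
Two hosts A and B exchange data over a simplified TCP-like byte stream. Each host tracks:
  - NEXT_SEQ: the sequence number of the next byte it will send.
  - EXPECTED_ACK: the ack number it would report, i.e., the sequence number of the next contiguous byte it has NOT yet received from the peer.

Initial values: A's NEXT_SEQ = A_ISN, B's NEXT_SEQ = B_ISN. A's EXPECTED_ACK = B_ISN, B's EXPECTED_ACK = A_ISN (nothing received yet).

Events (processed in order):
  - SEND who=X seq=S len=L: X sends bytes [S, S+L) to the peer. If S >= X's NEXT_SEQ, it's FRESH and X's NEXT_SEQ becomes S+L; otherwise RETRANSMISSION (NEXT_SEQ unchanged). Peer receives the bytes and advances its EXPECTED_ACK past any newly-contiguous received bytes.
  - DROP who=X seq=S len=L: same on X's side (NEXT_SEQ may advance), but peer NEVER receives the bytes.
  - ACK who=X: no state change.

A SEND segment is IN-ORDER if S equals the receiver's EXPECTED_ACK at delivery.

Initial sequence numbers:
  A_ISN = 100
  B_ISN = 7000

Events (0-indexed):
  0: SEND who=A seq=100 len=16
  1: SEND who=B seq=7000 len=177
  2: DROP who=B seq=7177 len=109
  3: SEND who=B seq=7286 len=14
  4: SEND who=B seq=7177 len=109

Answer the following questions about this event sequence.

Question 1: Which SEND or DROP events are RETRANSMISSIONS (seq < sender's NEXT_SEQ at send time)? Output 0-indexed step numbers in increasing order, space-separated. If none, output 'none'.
Step 0: SEND seq=100 -> fresh
Step 1: SEND seq=7000 -> fresh
Step 2: DROP seq=7177 -> fresh
Step 3: SEND seq=7286 -> fresh
Step 4: SEND seq=7177 -> retransmit

Answer: 4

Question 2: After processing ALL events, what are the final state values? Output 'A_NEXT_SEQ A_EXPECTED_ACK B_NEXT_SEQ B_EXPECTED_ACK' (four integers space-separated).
After event 0: A_seq=116 A_ack=7000 B_seq=7000 B_ack=116
After event 1: A_seq=116 A_ack=7177 B_seq=7177 B_ack=116
After event 2: A_seq=116 A_ack=7177 B_seq=7286 B_ack=116
After event 3: A_seq=116 A_ack=7177 B_seq=7300 B_ack=116
After event 4: A_seq=116 A_ack=7300 B_seq=7300 B_ack=116

Answer: 116 7300 7300 116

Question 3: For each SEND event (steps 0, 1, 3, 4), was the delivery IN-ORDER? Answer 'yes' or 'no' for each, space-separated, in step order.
Answer: yes yes no yes

Derivation:
Step 0: SEND seq=100 -> in-order
Step 1: SEND seq=7000 -> in-order
Step 3: SEND seq=7286 -> out-of-order
Step 4: SEND seq=7177 -> in-order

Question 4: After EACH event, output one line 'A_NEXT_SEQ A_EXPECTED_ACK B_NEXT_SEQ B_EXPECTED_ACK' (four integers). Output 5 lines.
116 7000 7000 116
116 7177 7177 116
116 7177 7286 116
116 7177 7300 116
116 7300 7300 116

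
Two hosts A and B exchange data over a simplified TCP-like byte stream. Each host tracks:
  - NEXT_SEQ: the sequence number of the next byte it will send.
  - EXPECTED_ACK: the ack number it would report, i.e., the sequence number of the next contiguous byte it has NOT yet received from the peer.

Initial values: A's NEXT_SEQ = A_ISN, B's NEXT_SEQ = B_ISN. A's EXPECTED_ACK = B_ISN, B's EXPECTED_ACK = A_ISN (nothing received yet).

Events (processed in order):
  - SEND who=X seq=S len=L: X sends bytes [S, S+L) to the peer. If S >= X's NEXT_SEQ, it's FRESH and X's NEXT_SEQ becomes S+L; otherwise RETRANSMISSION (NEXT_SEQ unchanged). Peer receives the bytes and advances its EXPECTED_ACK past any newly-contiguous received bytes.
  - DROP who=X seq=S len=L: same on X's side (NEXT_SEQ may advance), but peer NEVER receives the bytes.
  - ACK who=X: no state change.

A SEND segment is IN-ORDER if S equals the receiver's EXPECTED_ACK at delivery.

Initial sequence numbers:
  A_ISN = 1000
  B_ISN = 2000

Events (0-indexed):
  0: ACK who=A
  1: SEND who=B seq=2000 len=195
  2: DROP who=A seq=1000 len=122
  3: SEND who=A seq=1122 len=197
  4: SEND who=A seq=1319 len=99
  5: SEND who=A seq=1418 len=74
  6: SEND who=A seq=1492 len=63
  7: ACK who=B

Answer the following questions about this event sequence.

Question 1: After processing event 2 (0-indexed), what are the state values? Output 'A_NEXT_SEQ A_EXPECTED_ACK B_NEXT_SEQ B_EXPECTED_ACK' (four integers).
After event 0: A_seq=1000 A_ack=2000 B_seq=2000 B_ack=1000
After event 1: A_seq=1000 A_ack=2195 B_seq=2195 B_ack=1000
After event 2: A_seq=1122 A_ack=2195 B_seq=2195 B_ack=1000

1122 2195 2195 1000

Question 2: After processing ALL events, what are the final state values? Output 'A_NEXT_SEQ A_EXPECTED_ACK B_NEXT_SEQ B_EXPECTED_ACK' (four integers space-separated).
Answer: 1555 2195 2195 1000

Derivation:
After event 0: A_seq=1000 A_ack=2000 B_seq=2000 B_ack=1000
After event 1: A_seq=1000 A_ack=2195 B_seq=2195 B_ack=1000
After event 2: A_seq=1122 A_ack=2195 B_seq=2195 B_ack=1000
After event 3: A_seq=1319 A_ack=2195 B_seq=2195 B_ack=1000
After event 4: A_seq=1418 A_ack=2195 B_seq=2195 B_ack=1000
After event 5: A_seq=1492 A_ack=2195 B_seq=2195 B_ack=1000
After event 6: A_seq=1555 A_ack=2195 B_seq=2195 B_ack=1000
After event 7: A_seq=1555 A_ack=2195 B_seq=2195 B_ack=1000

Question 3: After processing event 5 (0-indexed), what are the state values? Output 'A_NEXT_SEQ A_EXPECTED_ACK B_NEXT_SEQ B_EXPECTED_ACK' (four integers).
After event 0: A_seq=1000 A_ack=2000 B_seq=2000 B_ack=1000
After event 1: A_seq=1000 A_ack=2195 B_seq=2195 B_ack=1000
After event 2: A_seq=1122 A_ack=2195 B_seq=2195 B_ack=1000
After event 3: A_seq=1319 A_ack=2195 B_seq=2195 B_ack=1000
After event 4: A_seq=1418 A_ack=2195 B_seq=2195 B_ack=1000
After event 5: A_seq=1492 A_ack=2195 B_seq=2195 B_ack=1000

1492 2195 2195 1000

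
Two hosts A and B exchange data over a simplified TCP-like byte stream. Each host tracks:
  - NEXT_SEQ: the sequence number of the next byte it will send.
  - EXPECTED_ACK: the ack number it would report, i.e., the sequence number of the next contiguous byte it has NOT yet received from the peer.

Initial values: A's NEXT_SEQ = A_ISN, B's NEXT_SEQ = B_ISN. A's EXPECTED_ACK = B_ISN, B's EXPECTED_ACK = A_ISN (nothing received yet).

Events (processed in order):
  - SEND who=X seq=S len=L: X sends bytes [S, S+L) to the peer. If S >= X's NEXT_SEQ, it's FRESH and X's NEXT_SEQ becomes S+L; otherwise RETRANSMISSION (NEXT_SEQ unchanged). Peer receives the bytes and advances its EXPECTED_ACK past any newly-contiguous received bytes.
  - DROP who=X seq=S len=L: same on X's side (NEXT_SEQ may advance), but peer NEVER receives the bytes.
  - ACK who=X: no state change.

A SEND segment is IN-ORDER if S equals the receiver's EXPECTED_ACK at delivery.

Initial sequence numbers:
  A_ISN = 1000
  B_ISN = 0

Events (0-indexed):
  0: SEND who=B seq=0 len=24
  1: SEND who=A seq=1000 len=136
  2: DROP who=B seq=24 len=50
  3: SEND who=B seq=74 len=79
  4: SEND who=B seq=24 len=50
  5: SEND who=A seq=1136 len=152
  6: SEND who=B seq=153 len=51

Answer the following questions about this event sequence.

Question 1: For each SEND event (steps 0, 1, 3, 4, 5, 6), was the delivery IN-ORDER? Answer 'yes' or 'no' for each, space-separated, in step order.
Step 0: SEND seq=0 -> in-order
Step 1: SEND seq=1000 -> in-order
Step 3: SEND seq=74 -> out-of-order
Step 4: SEND seq=24 -> in-order
Step 5: SEND seq=1136 -> in-order
Step 6: SEND seq=153 -> in-order

Answer: yes yes no yes yes yes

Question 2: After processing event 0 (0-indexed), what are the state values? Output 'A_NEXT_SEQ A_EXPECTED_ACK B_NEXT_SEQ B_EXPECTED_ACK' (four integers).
After event 0: A_seq=1000 A_ack=24 B_seq=24 B_ack=1000

1000 24 24 1000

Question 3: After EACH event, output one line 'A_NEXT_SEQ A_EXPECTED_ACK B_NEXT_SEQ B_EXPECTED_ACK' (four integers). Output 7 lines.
1000 24 24 1000
1136 24 24 1136
1136 24 74 1136
1136 24 153 1136
1136 153 153 1136
1288 153 153 1288
1288 204 204 1288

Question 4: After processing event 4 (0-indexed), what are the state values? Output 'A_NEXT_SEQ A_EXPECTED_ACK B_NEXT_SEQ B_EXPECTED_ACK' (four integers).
After event 0: A_seq=1000 A_ack=24 B_seq=24 B_ack=1000
After event 1: A_seq=1136 A_ack=24 B_seq=24 B_ack=1136
After event 2: A_seq=1136 A_ack=24 B_seq=74 B_ack=1136
After event 3: A_seq=1136 A_ack=24 B_seq=153 B_ack=1136
After event 4: A_seq=1136 A_ack=153 B_seq=153 B_ack=1136

1136 153 153 1136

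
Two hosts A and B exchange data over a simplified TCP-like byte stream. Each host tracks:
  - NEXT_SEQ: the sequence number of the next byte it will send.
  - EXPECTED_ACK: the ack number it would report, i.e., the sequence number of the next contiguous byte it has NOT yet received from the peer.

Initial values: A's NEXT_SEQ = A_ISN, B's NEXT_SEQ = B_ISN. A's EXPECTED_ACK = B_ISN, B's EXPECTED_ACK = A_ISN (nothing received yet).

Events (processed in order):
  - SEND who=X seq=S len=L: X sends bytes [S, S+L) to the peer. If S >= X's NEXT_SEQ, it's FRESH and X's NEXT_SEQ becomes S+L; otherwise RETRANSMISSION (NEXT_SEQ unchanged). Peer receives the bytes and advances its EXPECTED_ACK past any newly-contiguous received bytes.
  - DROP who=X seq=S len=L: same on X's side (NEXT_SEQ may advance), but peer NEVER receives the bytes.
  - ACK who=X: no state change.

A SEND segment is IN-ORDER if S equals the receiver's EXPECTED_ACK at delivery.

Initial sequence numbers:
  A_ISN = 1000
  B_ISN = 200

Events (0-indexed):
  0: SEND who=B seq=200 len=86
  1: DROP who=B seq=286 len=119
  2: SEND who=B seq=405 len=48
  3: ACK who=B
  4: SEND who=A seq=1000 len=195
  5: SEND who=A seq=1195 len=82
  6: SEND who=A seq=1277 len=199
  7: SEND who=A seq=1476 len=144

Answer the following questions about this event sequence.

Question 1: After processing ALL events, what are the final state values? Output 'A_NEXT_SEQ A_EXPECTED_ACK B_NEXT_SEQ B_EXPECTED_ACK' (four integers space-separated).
After event 0: A_seq=1000 A_ack=286 B_seq=286 B_ack=1000
After event 1: A_seq=1000 A_ack=286 B_seq=405 B_ack=1000
After event 2: A_seq=1000 A_ack=286 B_seq=453 B_ack=1000
After event 3: A_seq=1000 A_ack=286 B_seq=453 B_ack=1000
After event 4: A_seq=1195 A_ack=286 B_seq=453 B_ack=1195
After event 5: A_seq=1277 A_ack=286 B_seq=453 B_ack=1277
After event 6: A_seq=1476 A_ack=286 B_seq=453 B_ack=1476
After event 7: A_seq=1620 A_ack=286 B_seq=453 B_ack=1620

Answer: 1620 286 453 1620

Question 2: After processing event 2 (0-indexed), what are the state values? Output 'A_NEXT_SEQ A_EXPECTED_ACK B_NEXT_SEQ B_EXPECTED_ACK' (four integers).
After event 0: A_seq=1000 A_ack=286 B_seq=286 B_ack=1000
After event 1: A_seq=1000 A_ack=286 B_seq=405 B_ack=1000
After event 2: A_seq=1000 A_ack=286 B_seq=453 B_ack=1000

1000 286 453 1000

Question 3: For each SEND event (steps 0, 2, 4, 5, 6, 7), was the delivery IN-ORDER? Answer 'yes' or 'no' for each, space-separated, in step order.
Step 0: SEND seq=200 -> in-order
Step 2: SEND seq=405 -> out-of-order
Step 4: SEND seq=1000 -> in-order
Step 5: SEND seq=1195 -> in-order
Step 6: SEND seq=1277 -> in-order
Step 7: SEND seq=1476 -> in-order

Answer: yes no yes yes yes yes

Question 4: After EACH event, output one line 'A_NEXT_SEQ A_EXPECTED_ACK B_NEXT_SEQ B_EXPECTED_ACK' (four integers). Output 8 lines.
1000 286 286 1000
1000 286 405 1000
1000 286 453 1000
1000 286 453 1000
1195 286 453 1195
1277 286 453 1277
1476 286 453 1476
1620 286 453 1620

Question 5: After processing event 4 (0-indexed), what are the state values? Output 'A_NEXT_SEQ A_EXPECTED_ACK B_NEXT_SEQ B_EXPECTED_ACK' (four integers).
After event 0: A_seq=1000 A_ack=286 B_seq=286 B_ack=1000
After event 1: A_seq=1000 A_ack=286 B_seq=405 B_ack=1000
After event 2: A_seq=1000 A_ack=286 B_seq=453 B_ack=1000
After event 3: A_seq=1000 A_ack=286 B_seq=453 B_ack=1000
After event 4: A_seq=1195 A_ack=286 B_seq=453 B_ack=1195

1195 286 453 1195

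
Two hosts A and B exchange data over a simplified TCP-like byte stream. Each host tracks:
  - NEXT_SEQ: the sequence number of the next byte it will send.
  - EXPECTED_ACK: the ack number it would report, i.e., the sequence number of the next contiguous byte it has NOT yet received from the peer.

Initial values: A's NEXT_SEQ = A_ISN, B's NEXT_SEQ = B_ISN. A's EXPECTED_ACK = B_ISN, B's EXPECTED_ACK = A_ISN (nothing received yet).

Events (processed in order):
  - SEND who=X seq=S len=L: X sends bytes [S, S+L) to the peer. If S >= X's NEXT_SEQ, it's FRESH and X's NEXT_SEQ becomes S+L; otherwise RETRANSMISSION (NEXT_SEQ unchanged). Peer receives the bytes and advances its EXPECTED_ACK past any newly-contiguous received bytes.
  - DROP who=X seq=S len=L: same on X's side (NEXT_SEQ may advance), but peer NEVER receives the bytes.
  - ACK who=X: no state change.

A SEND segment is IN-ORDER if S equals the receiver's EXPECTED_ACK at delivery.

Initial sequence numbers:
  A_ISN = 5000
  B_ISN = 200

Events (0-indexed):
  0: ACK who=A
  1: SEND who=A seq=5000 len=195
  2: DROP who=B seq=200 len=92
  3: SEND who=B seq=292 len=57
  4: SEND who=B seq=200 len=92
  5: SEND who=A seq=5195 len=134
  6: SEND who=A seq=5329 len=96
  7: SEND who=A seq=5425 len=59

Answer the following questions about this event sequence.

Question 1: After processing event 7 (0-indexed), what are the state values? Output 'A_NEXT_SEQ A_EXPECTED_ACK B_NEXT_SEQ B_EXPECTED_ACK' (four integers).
After event 0: A_seq=5000 A_ack=200 B_seq=200 B_ack=5000
After event 1: A_seq=5195 A_ack=200 B_seq=200 B_ack=5195
After event 2: A_seq=5195 A_ack=200 B_seq=292 B_ack=5195
After event 3: A_seq=5195 A_ack=200 B_seq=349 B_ack=5195
After event 4: A_seq=5195 A_ack=349 B_seq=349 B_ack=5195
After event 5: A_seq=5329 A_ack=349 B_seq=349 B_ack=5329
After event 6: A_seq=5425 A_ack=349 B_seq=349 B_ack=5425
After event 7: A_seq=5484 A_ack=349 B_seq=349 B_ack=5484

5484 349 349 5484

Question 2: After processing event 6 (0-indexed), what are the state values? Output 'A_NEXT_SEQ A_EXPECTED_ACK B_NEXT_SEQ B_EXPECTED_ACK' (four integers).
After event 0: A_seq=5000 A_ack=200 B_seq=200 B_ack=5000
After event 1: A_seq=5195 A_ack=200 B_seq=200 B_ack=5195
After event 2: A_seq=5195 A_ack=200 B_seq=292 B_ack=5195
After event 3: A_seq=5195 A_ack=200 B_seq=349 B_ack=5195
After event 4: A_seq=5195 A_ack=349 B_seq=349 B_ack=5195
After event 5: A_seq=5329 A_ack=349 B_seq=349 B_ack=5329
After event 6: A_seq=5425 A_ack=349 B_seq=349 B_ack=5425

5425 349 349 5425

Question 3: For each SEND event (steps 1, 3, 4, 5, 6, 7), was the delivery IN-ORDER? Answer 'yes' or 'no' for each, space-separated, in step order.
Answer: yes no yes yes yes yes

Derivation:
Step 1: SEND seq=5000 -> in-order
Step 3: SEND seq=292 -> out-of-order
Step 4: SEND seq=200 -> in-order
Step 5: SEND seq=5195 -> in-order
Step 6: SEND seq=5329 -> in-order
Step 7: SEND seq=5425 -> in-order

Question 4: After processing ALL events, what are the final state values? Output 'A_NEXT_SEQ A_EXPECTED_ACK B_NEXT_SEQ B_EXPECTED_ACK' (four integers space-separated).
After event 0: A_seq=5000 A_ack=200 B_seq=200 B_ack=5000
After event 1: A_seq=5195 A_ack=200 B_seq=200 B_ack=5195
After event 2: A_seq=5195 A_ack=200 B_seq=292 B_ack=5195
After event 3: A_seq=5195 A_ack=200 B_seq=349 B_ack=5195
After event 4: A_seq=5195 A_ack=349 B_seq=349 B_ack=5195
After event 5: A_seq=5329 A_ack=349 B_seq=349 B_ack=5329
After event 6: A_seq=5425 A_ack=349 B_seq=349 B_ack=5425
After event 7: A_seq=5484 A_ack=349 B_seq=349 B_ack=5484

Answer: 5484 349 349 5484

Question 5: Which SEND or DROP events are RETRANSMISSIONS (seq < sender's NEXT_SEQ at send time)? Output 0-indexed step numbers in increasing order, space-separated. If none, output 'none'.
Step 1: SEND seq=5000 -> fresh
Step 2: DROP seq=200 -> fresh
Step 3: SEND seq=292 -> fresh
Step 4: SEND seq=200 -> retransmit
Step 5: SEND seq=5195 -> fresh
Step 6: SEND seq=5329 -> fresh
Step 7: SEND seq=5425 -> fresh

Answer: 4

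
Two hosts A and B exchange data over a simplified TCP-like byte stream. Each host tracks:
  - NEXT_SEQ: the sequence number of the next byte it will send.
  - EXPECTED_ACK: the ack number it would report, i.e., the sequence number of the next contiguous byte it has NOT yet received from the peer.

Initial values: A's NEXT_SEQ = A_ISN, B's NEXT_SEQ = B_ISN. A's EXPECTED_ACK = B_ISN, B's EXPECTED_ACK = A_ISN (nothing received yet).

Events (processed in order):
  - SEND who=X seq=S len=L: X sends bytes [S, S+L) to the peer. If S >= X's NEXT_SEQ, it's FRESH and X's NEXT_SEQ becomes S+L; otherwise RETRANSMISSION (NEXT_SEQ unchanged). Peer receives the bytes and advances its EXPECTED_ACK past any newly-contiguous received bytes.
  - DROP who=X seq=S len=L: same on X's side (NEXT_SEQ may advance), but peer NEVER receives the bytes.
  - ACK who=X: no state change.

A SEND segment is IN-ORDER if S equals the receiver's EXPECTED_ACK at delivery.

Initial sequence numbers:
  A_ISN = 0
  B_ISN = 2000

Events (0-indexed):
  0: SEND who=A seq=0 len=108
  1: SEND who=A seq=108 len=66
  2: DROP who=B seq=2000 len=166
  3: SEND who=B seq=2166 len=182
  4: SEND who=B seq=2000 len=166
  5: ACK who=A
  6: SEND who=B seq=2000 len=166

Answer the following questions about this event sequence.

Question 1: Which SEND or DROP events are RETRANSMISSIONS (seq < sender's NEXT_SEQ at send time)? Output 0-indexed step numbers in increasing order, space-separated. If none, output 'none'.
Step 0: SEND seq=0 -> fresh
Step 1: SEND seq=108 -> fresh
Step 2: DROP seq=2000 -> fresh
Step 3: SEND seq=2166 -> fresh
Step 4: SEND seq=2000 -> retransmit
Step 6: SEND seq=2000 -> retransmit

Answer: 4 6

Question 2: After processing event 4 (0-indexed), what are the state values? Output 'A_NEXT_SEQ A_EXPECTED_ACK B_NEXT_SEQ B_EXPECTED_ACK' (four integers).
After event 0: A_seq=108 A_ack=2000 B_seq=2000 B_ack=108
After event 1: A_seq=174 A_ack=2000 B_seq=2000 B_ack=174
After event 2: A_seq=174 A_ack=2000 B_seq=2166 B_ack=174
After event 3: A_seq=174 A_ack=2000 B_seq=2348 B_ack=174
After event 4: A_seq=174 A_ack=2348 B_seq=2348 B_ack=174

174 2348 2348 174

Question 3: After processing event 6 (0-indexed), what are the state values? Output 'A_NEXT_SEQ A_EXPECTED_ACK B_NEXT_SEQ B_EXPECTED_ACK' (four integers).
After event 0: A_seq=108 A_ack=2000 B_seq=2000 B_ack=108
After event 1: A_seq=174 A_ack=2000 B_seq=2000 B_ack=174
After event 2: A_seq=174 A_ack=2000 B_seq=2166 B_ack=174
After event 3: A_seq=174 A_ack=2000 B_seq=2348 B_ack=174
After event 4: A_seq=174 A_ack=2348 B_seq=2348 B_ack=174
After event 5: A_seq=174 A_ack=2348 B_seq=2348 B_ack=174
After event 6: A_seq=174 A_ack=2348 B_seq=2348 B_ack=174

174 2348 2348 174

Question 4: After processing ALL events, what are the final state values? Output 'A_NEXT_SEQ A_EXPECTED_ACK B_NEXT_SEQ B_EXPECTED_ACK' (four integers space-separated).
Answer: 174 2348 2348 174

Derivation:
After event 0: A_seq=108 A_ack=2000 B_seq=2000 B_ack=108
After event 1: A_seq=174 A_ack=2000 B_seq=2000 B_ack=174
After event 2: A_seq=174 A_ack=2000 B_seq=2166 B_ack=174
After event 3: A_seq=174 A_ack=2000 B_seq=2348 B_ack=174
After event 4: A_seq=174 A_ack=2348 B_seq=2348 B_ack=174
After event 5: A_seq=174 A_ack=2348 B_seq=2348 B_ack=174
After event 6: A_seq=174 A_ack=2348 B_seq=2348 B_ack=174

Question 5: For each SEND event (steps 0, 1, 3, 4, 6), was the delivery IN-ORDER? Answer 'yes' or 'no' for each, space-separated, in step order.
Step 0: SEND seq=0 -> in-order
Step 1: SEND seq=108 -> in-order
Step 3: SEND seq=2166 -> out-of-order
Step 4: SEND seq=2000 -> in-order
Step 6: SEND seq=2000 -> out-of-order

Answer: yes yes no yes no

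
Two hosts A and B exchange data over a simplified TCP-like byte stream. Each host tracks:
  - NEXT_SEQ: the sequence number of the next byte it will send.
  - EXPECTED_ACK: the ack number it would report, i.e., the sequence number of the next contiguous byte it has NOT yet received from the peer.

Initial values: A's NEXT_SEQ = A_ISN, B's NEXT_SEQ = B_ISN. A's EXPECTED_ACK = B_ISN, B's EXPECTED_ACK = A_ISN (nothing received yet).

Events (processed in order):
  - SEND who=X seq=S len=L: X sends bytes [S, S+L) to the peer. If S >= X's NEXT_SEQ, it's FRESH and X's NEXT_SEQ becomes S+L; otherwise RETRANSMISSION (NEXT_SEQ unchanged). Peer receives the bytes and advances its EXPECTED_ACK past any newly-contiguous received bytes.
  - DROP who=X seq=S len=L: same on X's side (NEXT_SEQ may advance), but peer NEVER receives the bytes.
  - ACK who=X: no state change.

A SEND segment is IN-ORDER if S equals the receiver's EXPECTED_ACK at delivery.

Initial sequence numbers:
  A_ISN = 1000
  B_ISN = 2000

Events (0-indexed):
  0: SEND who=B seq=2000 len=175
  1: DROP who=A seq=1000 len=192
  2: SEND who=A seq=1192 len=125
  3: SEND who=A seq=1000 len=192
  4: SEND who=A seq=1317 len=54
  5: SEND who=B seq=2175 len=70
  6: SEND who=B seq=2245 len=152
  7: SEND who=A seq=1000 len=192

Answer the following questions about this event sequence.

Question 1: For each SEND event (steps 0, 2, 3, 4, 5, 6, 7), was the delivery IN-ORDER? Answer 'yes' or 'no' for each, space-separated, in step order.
Step 0: SEND seq=2000 -> in-order
Step 2: SEND seq=1192 -> out-of-order
Step 3: SEND seq=1000 -> in-order
Step 4: SEND seq=1317 -> in-order
Step 5: SEND seq=2175 -> in-order
Step 6: SEND seq=2245 -> in-order
Step 7: SEND seq=1000 -> out-of-order

Answer: yes no yes yes yes yes no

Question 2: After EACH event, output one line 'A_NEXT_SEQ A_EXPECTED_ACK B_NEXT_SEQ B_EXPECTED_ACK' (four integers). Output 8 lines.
1000 2175 2175 1000
1192 2175 2175 1000
1317 2175 2175 1000
1317 2175 2175 1317
1371 2175 2175 1371
1371 2245 2245 1371
1371 2397 2397 1371
1371 2397 2397 1371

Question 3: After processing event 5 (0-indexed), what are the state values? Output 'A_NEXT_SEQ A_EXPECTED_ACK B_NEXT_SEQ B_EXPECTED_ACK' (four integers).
After event 0: A_seq=1000 A_ack=2175 B_seq=2175 B_ack=1000
After event 1: A_seq=1192 A_ack=2175 B_seq=2175 B_ack=1000
After event 2: A_seq=1317 A_ack=2175 B_seq=2175 B_ack=1000
After event 3: A_seq=1317 A_ack=2175 B_seq=2175 B_ack=1317
After event 4: A_seq=1371 A_ack=2175 B_seq=2175 B_ack=1371
After event 5: A_seq=1371 A_ack=2245 B_seq=2245 B_ack=1371

1371 2245 2245 1371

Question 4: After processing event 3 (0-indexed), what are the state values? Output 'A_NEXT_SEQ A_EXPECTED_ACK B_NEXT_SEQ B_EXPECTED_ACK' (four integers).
After event 0: A_seq=1000 A_ack=2175 B_seq=2175 B_ack=1000
After event 1: A_seq=1192 A_ack=2175 B_seq=2175 B_ack=1000
After event 2: A_seq=1317 A_ack=2175 B_seq=2175 B_ack=1000
After event 3: A_seq=1317 A_ack=2175 B_seq=2175 B_ack=1317

1317 2175 2175 1317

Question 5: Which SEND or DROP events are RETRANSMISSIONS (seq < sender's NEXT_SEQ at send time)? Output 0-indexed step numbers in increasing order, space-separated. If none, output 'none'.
Answer: 3 7

Derivation:
Step 0: SEND seq=2000 -> fresh
Step 1: DROP seq=1000 -> fresh
Step 2: SEND seq=1192 -> fresh
Step 3: SEND seq=1000 -> retransmit
Step 4: SEND seq=1317 -> fresh
Step 5: SEND seq=2175 -> fresh
Step 6: SEND seq=2245 -> fresh
Step 7: SEND seq=1000 -> retransmit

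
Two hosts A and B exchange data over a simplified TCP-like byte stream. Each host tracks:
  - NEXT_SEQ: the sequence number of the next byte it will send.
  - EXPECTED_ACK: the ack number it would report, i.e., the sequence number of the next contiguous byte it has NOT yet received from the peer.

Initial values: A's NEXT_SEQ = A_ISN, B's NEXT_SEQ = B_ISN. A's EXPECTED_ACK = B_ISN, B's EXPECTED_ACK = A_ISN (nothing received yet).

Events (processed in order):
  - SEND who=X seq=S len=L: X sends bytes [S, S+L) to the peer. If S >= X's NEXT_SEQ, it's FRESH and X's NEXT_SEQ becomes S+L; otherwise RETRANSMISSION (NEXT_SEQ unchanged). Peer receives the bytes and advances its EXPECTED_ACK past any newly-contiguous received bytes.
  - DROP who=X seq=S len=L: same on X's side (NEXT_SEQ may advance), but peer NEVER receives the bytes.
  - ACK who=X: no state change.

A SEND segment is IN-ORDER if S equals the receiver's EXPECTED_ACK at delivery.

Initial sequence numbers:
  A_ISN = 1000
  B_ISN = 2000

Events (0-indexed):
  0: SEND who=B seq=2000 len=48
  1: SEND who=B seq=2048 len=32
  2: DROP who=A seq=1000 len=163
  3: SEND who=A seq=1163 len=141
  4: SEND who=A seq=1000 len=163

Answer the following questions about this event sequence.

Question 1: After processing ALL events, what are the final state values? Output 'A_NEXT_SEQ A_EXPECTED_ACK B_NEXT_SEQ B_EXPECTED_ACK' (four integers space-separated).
Answer: 1304 2080 2080 1304

Derivation:
After event 0: A_seq=1000 A_ack=2048 B_seq=2048 B_ack=1000
After event 1: A_seq=1000 A_ack=2080 B_seq=2080 B_ack=1000
After event 2: A_seq=1163 A_ack=2080 B_seq=2080 B_ack=1000
After event 3: A_seq=1304 A_ack=2080 B_seq=2080 B_ack=1000
After event 4: A_seq=1304 A_ack=2080 B_seq=2080 B_ack=1304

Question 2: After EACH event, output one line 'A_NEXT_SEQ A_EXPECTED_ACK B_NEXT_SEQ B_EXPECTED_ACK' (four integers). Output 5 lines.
1000 2048 2048 1000
1000 2080 2080 1000
1163 2080 2080 1000
1304 2080 2080 1000
1304 2080 2080 1304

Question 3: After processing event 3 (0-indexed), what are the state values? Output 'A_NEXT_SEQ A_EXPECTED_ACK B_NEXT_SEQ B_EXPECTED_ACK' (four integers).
After event 0: A_seq=1000 A_ack=2048 B_seq=2048 B_ack=1000
After event 1: A_seq=1000 A_ack=2080 B_seq=2080 B_ack=1000
After event 2: A_seq=1163 A_ack=2080 B_seq=2080 B_ack=1000
After event 3: A_seq=1304 A_ack=2080 B_seq=2080 B_ack=1000

1304 2080 2080 1000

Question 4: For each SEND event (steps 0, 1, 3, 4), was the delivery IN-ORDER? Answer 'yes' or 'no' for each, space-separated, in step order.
Step 0: SEND seq=2000 -> in-order
Step 1: SEND seq=2048 -> in-order
Step 3: SEND seq=1163 -> out-of-order
Step 4: SEND seq=1000 -> in-order

Answer: yes yes no yes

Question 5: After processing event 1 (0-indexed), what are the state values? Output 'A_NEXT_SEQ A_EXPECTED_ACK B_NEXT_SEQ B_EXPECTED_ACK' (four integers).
After event 0: A_seq=1000 A_ack=2048 B_seq=2048 B_ack=1000
After event 1: A_seq=1000 A_ack=2080 B_seq=2080 B_ack=1000

1000 2080 2080 1000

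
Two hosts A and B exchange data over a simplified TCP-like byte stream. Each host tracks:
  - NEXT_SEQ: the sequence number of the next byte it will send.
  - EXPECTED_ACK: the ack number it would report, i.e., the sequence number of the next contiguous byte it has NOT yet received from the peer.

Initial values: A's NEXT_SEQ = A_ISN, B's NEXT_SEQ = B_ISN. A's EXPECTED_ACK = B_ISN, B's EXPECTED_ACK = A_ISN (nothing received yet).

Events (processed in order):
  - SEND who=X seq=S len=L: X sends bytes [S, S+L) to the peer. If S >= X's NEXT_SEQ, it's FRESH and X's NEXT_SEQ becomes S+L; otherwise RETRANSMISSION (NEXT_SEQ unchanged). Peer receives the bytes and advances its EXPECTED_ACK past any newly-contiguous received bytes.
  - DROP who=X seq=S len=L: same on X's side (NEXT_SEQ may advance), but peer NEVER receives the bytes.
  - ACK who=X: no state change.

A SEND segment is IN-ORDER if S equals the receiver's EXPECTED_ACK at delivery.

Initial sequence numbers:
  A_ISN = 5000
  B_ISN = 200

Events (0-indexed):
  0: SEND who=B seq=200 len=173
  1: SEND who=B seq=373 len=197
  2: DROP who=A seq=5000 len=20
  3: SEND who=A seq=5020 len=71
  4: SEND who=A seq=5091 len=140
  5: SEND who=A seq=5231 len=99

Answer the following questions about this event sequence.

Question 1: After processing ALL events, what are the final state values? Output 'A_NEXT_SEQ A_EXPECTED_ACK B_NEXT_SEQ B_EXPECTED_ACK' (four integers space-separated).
Answer: 5330 570 570 5000

Derivation:
After event 0: A_seq=5000 A_ack=373 B_seq=373 B_ack=5000
After event 1: A_seq=5000 A_ack=570 B_seq=570 B_ack=5000
After event 2: A_seq=5020 A_ack=570 B_seq=570 B_ack=5000
After event 3: A_seq=5091 A_ack=570 B_seq=570 B_ack=5000
After event 4: A_seq=5231 A_ack=570 B_seq=570 B_ack=5000
After event 5: A_seq=5330 A_ack=570 B_seq=570 B_ack=5000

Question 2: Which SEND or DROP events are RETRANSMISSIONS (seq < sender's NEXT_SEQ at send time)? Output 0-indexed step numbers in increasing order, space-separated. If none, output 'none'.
Step 0: SEND seq=200 -> fresh
Step 1: SEND seq=373 -> fresh
Step 2: DROP seq=5000 -> fresh
Step 3: SEND seq=5020 -> fresh
Step 4: SEND seq=5091 -> fresh
Step 5: SEND seq=5231 -> fresh

Answer: none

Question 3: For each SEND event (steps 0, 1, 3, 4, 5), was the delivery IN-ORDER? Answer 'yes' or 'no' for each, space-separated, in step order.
Step 0: SEND seq=200 -> in-order
Step 1: SEND seq=373 -> in-order
Step 3: SEND seq=5020 -> out-of-order
Step 4: SEND seq=5091 -> out-of-order
Step 5: SEND seq=5231 -> out-of-order

Answer: yes yes no no no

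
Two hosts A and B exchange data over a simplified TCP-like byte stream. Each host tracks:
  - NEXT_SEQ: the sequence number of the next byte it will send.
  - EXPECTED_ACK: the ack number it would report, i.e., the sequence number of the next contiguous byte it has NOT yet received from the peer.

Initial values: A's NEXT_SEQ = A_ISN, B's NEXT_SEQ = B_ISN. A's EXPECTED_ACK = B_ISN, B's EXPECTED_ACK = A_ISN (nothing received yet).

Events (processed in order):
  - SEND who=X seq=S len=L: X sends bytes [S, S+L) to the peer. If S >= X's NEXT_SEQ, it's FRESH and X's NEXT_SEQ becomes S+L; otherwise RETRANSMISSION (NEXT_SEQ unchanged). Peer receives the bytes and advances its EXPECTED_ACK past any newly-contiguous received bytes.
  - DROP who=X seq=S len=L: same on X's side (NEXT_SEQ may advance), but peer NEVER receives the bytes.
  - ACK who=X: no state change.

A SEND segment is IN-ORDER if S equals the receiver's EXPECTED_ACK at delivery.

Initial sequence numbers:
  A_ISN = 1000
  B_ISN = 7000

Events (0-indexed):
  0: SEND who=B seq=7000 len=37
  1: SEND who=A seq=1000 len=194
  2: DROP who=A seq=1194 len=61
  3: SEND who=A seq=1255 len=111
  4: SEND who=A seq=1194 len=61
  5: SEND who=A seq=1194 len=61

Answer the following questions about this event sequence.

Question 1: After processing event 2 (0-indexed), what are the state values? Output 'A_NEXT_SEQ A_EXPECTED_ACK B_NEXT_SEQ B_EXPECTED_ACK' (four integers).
After event 0: A_seq=1000 A_ack=7037 B_seq=7037 B_ack=1000
After event 1: A_seq=1194 A_ack=7037 B_seq=7037 B_ack=1194
After event 2: A_seq=1255 A_ack=7037 B_seq=7037 B_ack=1194

1255 7037 7037 1194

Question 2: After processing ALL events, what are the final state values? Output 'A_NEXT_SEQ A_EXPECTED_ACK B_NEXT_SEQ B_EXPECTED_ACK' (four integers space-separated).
After event 0: A_seq=1000 A_ack=7037 B_seq=7037 B_ack=1000
After event 1: A_seq=1194 A_ack=7037 B_seq=7037 B_ack=1194
After event 2: A_seq=1255 A_ack=7037 B_seq=7037 B_ack=1194
After event 3: A_seq=1366 A_ack=7037 B_seq=7037 B_ack=1194
After event 4: A_seq=1366 A_ack=7037 B_seq=7037 B_ack=1366
After event 5: A_seq=1366 A_ack=7037 B_seq=7037 B_ack=1366

Answer: 1366 7037 7037 1366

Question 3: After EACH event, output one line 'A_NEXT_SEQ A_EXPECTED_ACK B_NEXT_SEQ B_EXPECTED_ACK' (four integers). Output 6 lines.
1000 7037 7037 1000
1194 7037 7037 1194
1255 7037 7037 1194
1366 7037 7037 1194
1366 7037 7037 1366
1366 7037 7037 1366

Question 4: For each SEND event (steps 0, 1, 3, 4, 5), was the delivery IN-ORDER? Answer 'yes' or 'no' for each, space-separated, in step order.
Answer: yes yes no yes no

Derivation:
Step 0: SEND seq=7000 -> in-order
Step 1: SEND seq=1000 -> in-order
Step 3: SEND seq=1255 -> out-of-order
Step 4: SEND seq=1194 -> in-order
Step 5: SEND seq=1194 -> out-of-order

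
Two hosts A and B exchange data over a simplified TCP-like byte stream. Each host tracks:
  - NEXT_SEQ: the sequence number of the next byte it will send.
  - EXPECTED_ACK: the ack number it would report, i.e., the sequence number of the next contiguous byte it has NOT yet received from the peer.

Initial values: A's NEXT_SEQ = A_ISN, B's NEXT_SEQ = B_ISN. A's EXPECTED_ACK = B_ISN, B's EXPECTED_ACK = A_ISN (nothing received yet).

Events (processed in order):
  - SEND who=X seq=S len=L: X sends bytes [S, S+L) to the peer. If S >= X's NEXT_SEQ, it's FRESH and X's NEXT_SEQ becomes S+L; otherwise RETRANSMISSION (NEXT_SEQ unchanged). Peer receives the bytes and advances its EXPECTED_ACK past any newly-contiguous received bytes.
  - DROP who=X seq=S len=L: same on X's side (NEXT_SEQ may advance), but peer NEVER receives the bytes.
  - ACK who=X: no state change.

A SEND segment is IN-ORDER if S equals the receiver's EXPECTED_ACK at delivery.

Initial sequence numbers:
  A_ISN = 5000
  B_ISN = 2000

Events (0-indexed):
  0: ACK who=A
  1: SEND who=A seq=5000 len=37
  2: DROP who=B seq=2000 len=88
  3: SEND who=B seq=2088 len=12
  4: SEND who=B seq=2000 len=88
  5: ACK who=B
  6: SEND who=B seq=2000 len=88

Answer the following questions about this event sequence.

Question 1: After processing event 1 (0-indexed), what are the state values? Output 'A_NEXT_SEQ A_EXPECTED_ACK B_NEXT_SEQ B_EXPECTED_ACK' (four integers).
After event 0: A_seq=5000 A_ack=2000 B_seq=2000 B_ack=5000
After event 1: A_seq=5037 A_ack=2000 B_seq=2000 B_ack=5037

5037 2000 2000 5037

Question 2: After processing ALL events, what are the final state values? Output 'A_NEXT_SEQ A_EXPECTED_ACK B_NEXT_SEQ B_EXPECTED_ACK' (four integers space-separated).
After event 0: A_seq=5000 A_ack=2000 B_seq=2000 B_ack=5000
After event 1: A_seq=5037 A_ack=2000 B_seq=2000 B_ack=5037
After event 2: A_seq=5037 A_ack=2000 B_seq=2088 B_ack=5037
After event 3: A_seq=5037 A_ack=2000 B_seq=2100 B_ack=5037
After event 4: A_seq=5037 A_ack=2100 B_seq=2100 B_ack=5037
After event 5: A_seq=5037 A_ack=2100 B_seq=2100 B_ack=5037
After event 6: A_seq=5037 A_ack=2100 B_seq=2100 B_ack=5037

Answer: 5037 2100 2100 5037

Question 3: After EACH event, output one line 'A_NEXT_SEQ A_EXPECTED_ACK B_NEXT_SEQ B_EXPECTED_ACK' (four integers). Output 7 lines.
5000 2000 2000 5000
5037 2000 2000 5037
5037 2000 2088 5037
5037 2000 2100 5037
5037 2100 2100 5037
5037 2100 2100 5037
5037 2100 2100 5037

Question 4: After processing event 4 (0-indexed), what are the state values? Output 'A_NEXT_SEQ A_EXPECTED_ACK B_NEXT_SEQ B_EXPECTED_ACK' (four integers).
After event 0: A_seq=5000 A_ack=2000 B_seq=2000 B_ack=5000
After event 1: A_seq=5037 A_ack=2000 B_seq=2000 B_ack=5037
After event 2: A_seq=5037 A_ack=2000 B_seq=2088 B_ack=5037
After event 3: A_seq=5037 A_ack=2000 B_seq=2100 B_ack=5037
After event 4: A_seq=5037 A_ack=2100 B_seq=2100 B_ack=5037

5037 2100 2100 5037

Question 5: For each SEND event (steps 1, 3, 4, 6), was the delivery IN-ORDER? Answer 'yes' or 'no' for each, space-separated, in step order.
Answer: yes no yes no

Derivation:
Step 1: SEND seq=5000 -> in-order
Step 3: SEND seq=2088 -> out-of-order
Step 4: SEND seq=2000 -> in-order
Step 6: SEND seq=2000 -> out-of-order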